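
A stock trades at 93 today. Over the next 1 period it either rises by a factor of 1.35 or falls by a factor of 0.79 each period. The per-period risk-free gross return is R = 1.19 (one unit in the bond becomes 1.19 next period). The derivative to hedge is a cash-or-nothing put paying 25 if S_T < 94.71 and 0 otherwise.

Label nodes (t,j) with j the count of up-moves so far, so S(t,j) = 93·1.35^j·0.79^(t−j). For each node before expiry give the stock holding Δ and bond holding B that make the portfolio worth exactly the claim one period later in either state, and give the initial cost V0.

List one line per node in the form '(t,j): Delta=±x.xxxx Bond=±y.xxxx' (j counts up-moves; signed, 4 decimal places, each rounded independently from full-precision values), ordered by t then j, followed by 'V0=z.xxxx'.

(0,0): Delta=-0.4800 Bond=50.6453
V0=6.0024

The replicating-portfolio and risk-neutral prices coincide; use p* = (1.19−0.79)/(1.35−0.79) = 0.7143 for the latter.
Payoff layer (t=1): V(1,0)=25.0000, V(1,1)=0.0000
(0,0): S=93.0000. Δ = (V_up−V_dn)/(S_up−S_dn) = (0.0000−25.0000)/(125.5500−73.4700) = -0.4800. V = [p*·0.0000 + (1−p*)·25.0000]/1.19 = 6.0024. B = V − Δ·S = 50.6453.
Root portfolio cost Δ·93+B reproduces V0=6.0024.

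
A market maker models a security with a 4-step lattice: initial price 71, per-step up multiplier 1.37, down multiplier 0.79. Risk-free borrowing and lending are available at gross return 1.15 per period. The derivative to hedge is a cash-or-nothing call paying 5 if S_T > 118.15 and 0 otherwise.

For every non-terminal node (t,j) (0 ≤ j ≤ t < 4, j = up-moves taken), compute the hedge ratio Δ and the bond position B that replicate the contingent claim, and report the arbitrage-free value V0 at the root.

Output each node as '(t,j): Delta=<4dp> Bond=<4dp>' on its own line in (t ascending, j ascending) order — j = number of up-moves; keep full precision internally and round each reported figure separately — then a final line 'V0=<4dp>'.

No-arbitrage ⇒ martingale measure with p* = (R−d)/(u−d) = 0.6207.
Terminal payoffs: V(4,0)=0.0000, V(4,1)=0.0000, V(4,2)=0.0000, V(4,3)=5.0000, V(4,4)=5.0000
Node (3,0) S=35.0058: V=(p*·0.0000+(1−p*)·0.0000)/1.15=0.0000; Δ=(0.0000−0.0000)/(47.9579−27.6546)=0.0000; B=V−Δ·S=0.0000
Node (3,1) S=60.7062: V=(p*·0.0000+(1−p*)·0.0000)/1.15=0.0000; Δ=(0.0000−0.0000)/(83.1675−47.9579)=0.0000; B=V−Δ·S=0.0000
Node (3,2) S=105.2753: V=(p*·5.0000+(1−p*)·0.0000)/1.15=2.6987; Δ=(5.0000−0.0000)/(144.2272−83.1675)=0.0819; B=V−Δ·S=-5.9220
Node (3,3) S=182.5661: V=(p*·5.0000+(1−p*)·5.0000)/1.15=4.3478; Δ=(5.0000−5.0000)/(250.1155−144.2272)=0.0000; B=V−Δ·S=4.3478
Node (2,0) S=44.3111: V=(p*·0.0000+(1−p*)·0.0000)/1.15=0.0000; Δ=(0.0000−0.0000)/(60.7062−35.0058)=0.0000; B=V−Δ·S=0.0000
Node (2,1) S=76.8433: V=(p*·2.6987+(1−p*)·0.0000)/1.15=1.4565; Δ=(2.6987−0.0000)/(105.2753−60.7062)=0.0605; B=V−Δ·S=-3.1963
Node (2,2) S=133.2599: V=(p*·4.3478+(1−p*)·2.6987)/1.15=3.2368; Δ=(4.3478−2.6987)/(182.5661−105.2753)=0.0213; B=V−Δ·S=0.3934
Node (1,0) S=56.0900: V=(p*·1.4565+(1−p*)·0.0000)/1.15=0.7861; Δ=(1.4565−0.0000)/(76.8433−44.3111)=0.0448; B=V−Δ·S=-1.7251
Node (1,1) S=97.2700: V=(p*·3.2368+(1−p*)·1.4565)/1.15=2.2274; Δ=(3.2368−1.4565)/(133.2599−76.8433)=0.0316; B=V−Δ·S=-0.8419
Node (0,0) S=71.0000: V=(p*·2.2274+(1−p*)·0.7861)/1.15=1.4615; Δ=(2.2274−0.7861)/(97.2700−56.0900)=0.0350; B=V−Δ·S=-1.0234
Self-financing check: at every node Δ·S+B equals the discounted successor values.

(0,0): Delta=0.0350 Bond=-1.0234
(1,0): Delta=0.0448 Bond=-1.7251
(1,1): Delta=0.0316 Bond=-0.8419
(2,0): Delta=0.0000 Bond=0.0000
(2,1): Delta=0.0605 Bond=-3.1963
(2,2): Delta=0.0213 Bond=0.3934
(3,0): Delta=0.0000 Bond=0.0000
(3,1): Delta=0.0000 Bond=0.0000
(3,2): Delta=0.0819 Bond=-5.9220
(3,3): Delta=0.0000 Bond=4.3478
V0=1.4615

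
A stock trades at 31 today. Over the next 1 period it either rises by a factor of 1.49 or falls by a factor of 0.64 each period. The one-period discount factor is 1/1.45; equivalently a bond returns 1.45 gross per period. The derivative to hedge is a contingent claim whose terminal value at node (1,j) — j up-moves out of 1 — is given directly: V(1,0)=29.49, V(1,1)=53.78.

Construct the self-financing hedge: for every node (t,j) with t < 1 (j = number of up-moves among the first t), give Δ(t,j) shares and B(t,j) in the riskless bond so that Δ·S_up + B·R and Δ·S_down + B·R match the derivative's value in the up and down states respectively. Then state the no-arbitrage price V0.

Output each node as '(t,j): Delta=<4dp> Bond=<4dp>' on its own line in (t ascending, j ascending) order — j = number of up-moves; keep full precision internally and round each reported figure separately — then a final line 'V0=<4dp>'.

The replicating-portfolio and risk-neutral prices coincide; use p* = (1.45−0.64)/(1.49−0.64) = 0.9529 for the latter.
Terminal values V(1,·): V(1,0)=29.4900, V(1,1)=53.7800
  t=0,j=0: stock 31.0000 → up 46.1900 (V=53.7800), down 19.8400 (V=29.4900). Price 36.3013; hedge Δ=0.9218, bond B=7.7249.
Self-financing check: at every node Δ·S+B equals the discounted successor values.

(0,0): Delta=0.9218 Bond=7.7249
V0=36.3013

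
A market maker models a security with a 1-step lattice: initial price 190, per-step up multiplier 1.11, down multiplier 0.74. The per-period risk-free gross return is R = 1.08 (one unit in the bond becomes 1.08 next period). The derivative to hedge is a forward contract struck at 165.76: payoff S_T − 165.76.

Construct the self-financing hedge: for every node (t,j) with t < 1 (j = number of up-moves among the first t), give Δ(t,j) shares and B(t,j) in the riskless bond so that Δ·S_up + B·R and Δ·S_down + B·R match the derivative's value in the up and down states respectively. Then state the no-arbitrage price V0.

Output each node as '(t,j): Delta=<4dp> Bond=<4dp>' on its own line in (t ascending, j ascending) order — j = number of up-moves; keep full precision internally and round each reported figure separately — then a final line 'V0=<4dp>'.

(0,0): Delta=1.0000 Bond=-153.4815
V0=36.5185

Risk-neutral probability p* = (R−d)/(u−d) = (1.08−0.74)/(1.11−0.74) = 0.9189.
Payoff layer (t=1): V(1,0)=-25.1600, V(1,1)=45.1400
  t=0,j=0: stock 190.0000 → up 210.9000 (V=45.1400), down 140.6000 (V=-25.1600). Price 36.5185; hedge Δ=1.0000, bond B=-153.4815.
Root portfolio cost Δ·190+B reproduces V0=36.5185.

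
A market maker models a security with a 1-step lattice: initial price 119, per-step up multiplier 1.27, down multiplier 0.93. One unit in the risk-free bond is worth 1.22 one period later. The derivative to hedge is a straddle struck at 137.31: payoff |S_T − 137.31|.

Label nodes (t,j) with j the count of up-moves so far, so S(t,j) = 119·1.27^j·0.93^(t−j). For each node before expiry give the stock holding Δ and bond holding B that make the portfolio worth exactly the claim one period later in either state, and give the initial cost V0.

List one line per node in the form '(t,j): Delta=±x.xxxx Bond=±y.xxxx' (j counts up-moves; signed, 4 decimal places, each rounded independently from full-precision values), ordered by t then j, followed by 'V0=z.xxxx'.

(0,0): Delta=-0.3169 Bond=50.5791
V0=12.8732

The replicating-portfolio and risk-neutral prices coincide; use p* = (1.22−0.93)/(1.27−0.93) = 0.8529 for the latter.
At expiry t=1: V(1,0)=26.6400, V(1,1)=13.8200
(0,0): S=119.0000. Δ = (V_up−V_dn)/(S_up−S_dn) = (13.8200−26.6400)/(151.1300−110.6700) = -0.3169. V = [p*·13.8200 + (1−p*)·26.6400]/1.22 = 12.8732. B = V − Δ·S = 50.5791.
The time-0 hedge costs 12.8732, which is the no-arbitrage price.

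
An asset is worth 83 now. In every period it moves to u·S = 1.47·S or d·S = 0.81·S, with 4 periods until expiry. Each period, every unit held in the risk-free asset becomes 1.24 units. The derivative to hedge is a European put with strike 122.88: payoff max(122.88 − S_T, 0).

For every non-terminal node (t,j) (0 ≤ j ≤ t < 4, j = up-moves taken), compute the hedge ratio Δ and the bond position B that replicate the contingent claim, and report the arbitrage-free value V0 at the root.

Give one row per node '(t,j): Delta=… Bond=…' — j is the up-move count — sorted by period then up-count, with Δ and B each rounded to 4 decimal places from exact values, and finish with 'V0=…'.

(0,0): Delta=-0.1540 Bond=16.7127
(1,0): Delta=-0.4358 Bond=39.6733
(1,1): Delta=-0.0709 Bond=10.5880
(2,0): Delta=-1.0000 Bond=79.9168
(2,1): Delta=-0.2696 Bond=32.7623
(2,2): Delta=-0.0124 Bond=2.6276
(3,0): Delta=-1.0000 Bond=99.0968
(3,1): Delta=-1.0000 Bond=99.0968
(3,2): Delta=-0.0543 Bond=9.3498
(3,3): Delta=0.0000 Bond=0.0000
V0=3.9321

No-arbitrage ⇒ martingale measure with p* = (R−d)/(u−d) = 0.6515.
Terminal payoffs: V(4,0)=87.1512, V(4,1)=58.0389, V(4,2)=5.2054, V(4,3)=0.0000, V(4,4)=0.0000
  t=3,j=0: stock 44.1096 → up 64.8411 (V=58.0389), down 35.7288 (V=87.1512). Price 54.9872; hedge Δ=-1.0000, bond B=99.0968.
  t=3,j=1: stock 80.0508 → up 117.6746 (V=5.2054), down 64.8411 (V=58.0389). Price 19.0460; hedge Δ=-1.0000, bond B=99.0968.
  t=3,j=2: stock 145.2773 → up 213.5576 (V=0.0000), down 117.6746 (V=5.2054). Price 1.4629; hedge Δ=-0.0543, bond B=9.3498.
  t=3,j=3: stock 263.6514 → up 387.5676 (V=0.0000), down 213.5576 (V=0.0000). Price 0.0000; hedge Δ=0.0000, bond B=0.0000.
  t=2,j=0: stock 54.4563 → up 80.0508 (V=19.0460), down 44.1096 (V=54.9872). Price 25.4605; hedge Δ=-1.0000, bond B=79.9168.
  t=2,j=1: stock 98.8281 → up 145.2773 (V=1.4629), down 80.0508 (V=19.0460). Price 6.1212; hedge Δ=-0.2696, bond B=32.7623.
  t=2,j=2: stock 179.3547 → up 263.6514 (V=0.0000), down 145.2773 (V=1.4629). Price 0.4111; hedge Δ=-0.0124, bond B=2.6276.
  t=1,j=0: stock 67.2300 → up 98.8281 (V=6.1212), down 54.4563 (V=25.4605). Price 10.3715; hedge Δ=-0.4358, bond B=39.6733.
  t=1,j=1: stock 122.0100 → up 179.3547 (V=0.4111), down 98.8281 (V=6.1212). Price 1.9363; hedge Δ=-0.0709, bond B=10.5880.
  t=0,j=0: stock 83.0000 → up 122.0100 (V=1.9363), down 67.2300 (V=10.3715). Price 3.9321; hedge Δ=-0.1540, bond B=16.7127.
Root portfolio cost Δ·83+B reproduces V0=3.9321.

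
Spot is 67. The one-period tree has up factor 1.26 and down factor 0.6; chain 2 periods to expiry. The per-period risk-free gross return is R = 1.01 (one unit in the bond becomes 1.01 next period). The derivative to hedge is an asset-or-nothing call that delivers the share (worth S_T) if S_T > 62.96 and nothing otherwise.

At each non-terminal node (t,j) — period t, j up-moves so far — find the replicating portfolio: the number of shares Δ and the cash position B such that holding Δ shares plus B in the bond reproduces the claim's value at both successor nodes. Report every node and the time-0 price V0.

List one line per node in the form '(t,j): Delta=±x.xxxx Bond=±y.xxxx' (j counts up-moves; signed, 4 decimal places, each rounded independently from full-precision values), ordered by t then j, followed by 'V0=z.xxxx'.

No-arbitrage ⇒ martingale measure with p* = (R−d)/(u−d) = 0.6212.
Payoff layer (t=2): V(2,0)=0.0000, V(2,1)=0.0000, V(2,2)=106.3692
Node (1,0) S=40.2000: V=(p*·0.0000+(1−p*)·0.0000)/1.01=0.0000; Δ=(0.0000−0.0000)/(50.6520−24.1200)=0.0000; B=V−Δ·S=0.0000
Node (1,1) S=84.4200: V=(p*·106.3692+(1−p*)·0.0000)/1.01=65.4236; Δ=(106.3692−0.0000)/(106.3692−50.6520)=1.9091; B=V−Δ·S=-95.7419
Node (0,0) S=67.0000: V=(p*·65.4236+(1−p*)·0.0000)/1.01=40.2395; Δ=(65.4236−0.0000)/(84.4200−40.2000)=1.4795; B=V−Δ·S=-58.8871
Root portfolio cost Δ·67+B reproduces V0=40.2395.

(0,0): Delta=1.4795 Bond=-58.8871
(1,0): Delta=0.0000 Bond=0.0000
(1,1): Delta=1.9091 Bond=-95.7419
V0=40.2395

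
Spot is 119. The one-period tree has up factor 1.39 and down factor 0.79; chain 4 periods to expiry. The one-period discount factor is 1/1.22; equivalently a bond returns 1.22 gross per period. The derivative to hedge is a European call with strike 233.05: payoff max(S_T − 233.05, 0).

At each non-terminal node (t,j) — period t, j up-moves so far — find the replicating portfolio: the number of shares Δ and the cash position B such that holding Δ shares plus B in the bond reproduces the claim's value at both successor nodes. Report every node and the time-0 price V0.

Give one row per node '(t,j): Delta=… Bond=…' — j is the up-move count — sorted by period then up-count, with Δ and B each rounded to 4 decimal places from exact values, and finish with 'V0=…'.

(0,0): Delta=0.6098 Bond=-43.7626
(1,0): Delta=0.1188 Bond=-7.2342
(1,1): Delta=0.7201 Bond=-71.6381
(2,0): Delta=0.0000 Bond=0.0000
(2,1): Delta=0.1455 Bond=-12.3150
(2,2): Delta=0.8492 Bond=-117.0826
(3,0): Delta=0.0000 Bond=0.0000
(3,1): Delta=0.0000 Bond=0.0000
(3,2): Delta=0.1782 Bond=-20.9642
(3,3): Delta=1.0000 Bond=-191.0246
V0=28.8045

No-arbitrage ⇒ martingale measure with p* = (R−d)/(u−d) = 0.7167.
At expiry t=4: V(4,0)=0.0000, V(4,1)=0.0000, V(4,2)=0.0000, V(4,3)=19.4250, V(4,4)=211.1782
(3,0): S=58.6716. Δ = (V_up−V_dn)/(S_up−S_dn) = (0.0000−0.0000)/(81.5536−46.3506) = 0.0000. V = [p*·0.0000 + (1−p*)·0.0000]/1.22 = 0.0000. B = V − Δ·S = 0.0000.
(3,1): S=103.2324. Δ = (V_up−V_dn)/(S_up−S_dn) = (0.0000−0.0000)/(143.4930−81.5536) = 0.0000. V = [p*·0.0000 + (1−p*)·0.0000]/1.22 = 0.0000. B = V − Δ·S = 0.0000.
(3,2): S=181.6367. Δ = (V_up−V_dn)/(S_up−S_dn) = (19.4250−0.0000)/(252.4750−143.4930) = 0.1782. V = [p*·19.4250 + (1−p*)·0.0000]/1.22 = 11.4109. B = V − Δ·S = -20.9642.
(3,3): S=319.5887. Δ = (V_up−V_dn)/(S_up−S_dn) = (211.1782−19.4250)/(444.2282−252.4750) = 1.0000. V = [p*·211.1782 + (1−p*)·19.4250]/1.22 = 128.5641. B = V − Δ·S = -191.0246.
(2,0): S=74.2679. Δ = (V_up−V_dn)/(S_up−S_dn) = (0.0000−0.0000)/(103.2324−58.6716) = 0.0000. V = [p*·0.0000 + (1−p*)·0.0000]/1.22 = 0.0000. B = V − Δ·S = 0.0000.
(2,1): S=130.6739. Δ = (V_up−V_dn)/(S_up−S_dn) = (11.4109−0.0000)/(181.6367−103.2324) = 0.1455. V = [p*·11.4109 + (1−p*)·0.0000]/1.22 = 6.7031. B = V − Δ·S = -12.3150.
(2,2): S=229.9199. Δ = (V_up−V_dn)/(S_up−S_dn) = (128.5641−11.4109)/(319.5887−181.6367) = 0.8492. V = [p*·128.5641 + (1−p*)·11.4109]/1.22 = 78.1727. B = V − Δ·S = -117.0826.
(1,0): S=94.0100. Δ = (V_up−V_dn)/(S_up−S_dn) = (6.7031−0.0000)/(130.6739−74.2679) = 0.1188. V = [p*·6.7031 + (1−p*)·0.0000]/1.22 = 3.9376. B = V − Δ·S = -7.2342.
(1,1): S=165.4100. Δ = (V_up−V_dn)/(S_up−S_dn) = (78.1727−6.7031)/(229.9199−130.6739) = 0.7201. V = [p*·78.1727 + (1−p*)·6.7031]/1.22 = 47.4778. B = V − Δ·S = -71.6381.
(0,0): S=119.0000. Δ = (V_up−V_dn)/(S_up−S_dn) = (47.4778−3.9376)/(165.4100−94.0100) = 0.6098. V = [p*·47.4778 + (1−p*)·3.9376]/1.22 = 28.8045. B = V − Δ·S = -43.7626.
Self-financing check: at every node Δ·S+B equals the discounted successor values.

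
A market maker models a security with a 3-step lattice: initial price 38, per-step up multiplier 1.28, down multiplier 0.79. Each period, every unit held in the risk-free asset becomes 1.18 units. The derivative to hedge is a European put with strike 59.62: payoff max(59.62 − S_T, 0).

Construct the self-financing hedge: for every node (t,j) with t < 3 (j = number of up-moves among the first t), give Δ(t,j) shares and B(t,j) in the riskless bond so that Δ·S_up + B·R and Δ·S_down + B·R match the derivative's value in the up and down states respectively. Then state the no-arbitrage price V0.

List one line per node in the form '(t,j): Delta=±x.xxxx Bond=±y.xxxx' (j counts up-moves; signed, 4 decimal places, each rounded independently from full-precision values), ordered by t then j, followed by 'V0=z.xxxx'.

The replicating-portfolio and risk-neutral prices coincide; use p* = (1.18−0.79)/(1.28−0.79) = 0.7959 for the latter.
Payoff layer (t=3): V(3,0)=40.8845, V(3,1)=29.2638, V(3,2)=10.4352, V(3,3)=0.0000
Node (2,0) S=23.7158: V=(p*·29.2638+(1−p*)·40.8845)/1.18=26.8096; Δ=(29.2638−40.8845)/(30.3562−18.7355)=-1.0000; B=V−Δ·S=50.5254
Node (2,1) S=38.4256: V=(p*·10.4352+(1−p*)·29.2638)/1.18=12.0998; Δ=(10.4352−29.2638)/(49.1848−30.3562)=-1.0000; B=V−Δ·S=50.5254
Node (2,2) S=62.2592: V=(p*·0.0000+(1−p*)·10.4352)/1.18=1.8048; Δ=(0.0000−10.4352)/(79.6918−49.1848)=-0.3421; B=V−Δ·S=23.1012
Node (1,0) S=30.0200: V=(p*·12.0998+(1−p*)·26.8096)/1.18=12.7982; Δ=(12.0998−26.8096)/(38.4256−23.7158)=-1.0000; B=V−Δ·S=42.8182
Node (1,1) S=48.6400: V=(p*·1.8048+(1−p*)·12.0998)/1.18=3.3100; Δ=(1.8048−12.0998)/(62.2592−38.4256)=-0.4320; B=V−Δ·S=24.3203
Node (0,0) S=38.0000: V=(p*·3.3100+(1−p*)·12.7982)/1.18=4.4461; Δ=(3.3100−12.7982)/(48.6400−30.0200)=-0.5096; B=V−Δ·S=23.8096
Check: Δ(0,0)·S0 + B(0,0) = 4.4461 = V0.

(0,0): Delta=-0.5096 Bond=23.8096
(1,0): Delta=-1.0000 Bond=42.8182
(1,1): Delta=-0.4320 Bond=24.3203
(2,0): Delta=-1.0000 Bond=50.5254
(2,1): Delta=-1.0000 Bond=50.5254
(2,2): Delta=-0.3421 Bond=23.1012
V0=4.4461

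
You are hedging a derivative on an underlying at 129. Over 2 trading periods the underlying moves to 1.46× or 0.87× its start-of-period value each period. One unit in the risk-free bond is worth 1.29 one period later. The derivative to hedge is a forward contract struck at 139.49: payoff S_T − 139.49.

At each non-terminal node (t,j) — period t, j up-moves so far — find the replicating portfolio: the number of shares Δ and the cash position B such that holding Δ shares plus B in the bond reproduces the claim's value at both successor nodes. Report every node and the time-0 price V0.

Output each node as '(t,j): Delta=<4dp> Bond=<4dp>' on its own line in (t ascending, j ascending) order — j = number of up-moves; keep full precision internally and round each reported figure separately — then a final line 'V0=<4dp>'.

(0,0): Delta=1.0000 Bond=-83.8231
(1,0): Delta=1.0000 Bond=-108.1318
(1,1): Delta=1.0000 Bond=-108.1318
V0=45.1769

Under the risk-neutral measure, an up-move has probability p* = (R−d)/(u−d) = 0.7119 and values discount at R = 1.29.
Terminal values V(2,·): V(2,0)=-41.8499, V(2,1)=24.3658, V(2,2)=135.4864
(1,0): S=112.2300. Δ = (V_up−V_dn)/(S_up−S_dn) = (24.3658−-41.8499)/(163.8558−97.6401) = 1.0000. V = [p*·24.3658 + (1−p*)·-41.8499]/1.29 = 4.0982. B = V − Δ·S = -108.1318.
(1,1): S=188.3400. Δ = (V_up−V_dn)/(S_up−S_dn) = (135.4864−24.3658)/(274.9764−163.8558) = 1.0000. V = [p*·135.4864 + (1−p*)·24.3658]/1.29 = 80.2082. B = V − Δ·S = -108.1318.
(0,0): S=129.0000. Δ = (V_up−V_dn)/(S_up−S_dn) = (80.2082−4.0982)/(188.3400−112.2300) = 1.0000. V = [p*·80.2082 + (1−p*)·4.0982]/1.29 = 45.1769. B = V − Δ·S = -83.8231.
Root portfolio cost Δ·129+B reproduces V0=45.1769.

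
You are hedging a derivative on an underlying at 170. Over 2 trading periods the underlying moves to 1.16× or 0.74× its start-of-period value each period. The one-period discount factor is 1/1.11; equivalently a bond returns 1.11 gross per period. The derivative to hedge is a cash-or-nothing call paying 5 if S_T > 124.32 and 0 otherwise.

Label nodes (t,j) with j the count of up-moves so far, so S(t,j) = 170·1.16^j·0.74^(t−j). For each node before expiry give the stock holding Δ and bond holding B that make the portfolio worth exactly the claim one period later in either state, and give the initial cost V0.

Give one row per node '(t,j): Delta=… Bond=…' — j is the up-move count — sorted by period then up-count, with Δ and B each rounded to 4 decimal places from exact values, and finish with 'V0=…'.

(0,0): Delta=0.0075 Bond=2.7238
(1,0): Delta=0.0946 Bond=-7.9365
(1,1): Delta=0.0000 Bond=4.5045
V0=4.0006

Since d<R<u, set p* = (R−d)/(u−d) = 0.8810; price each node as the discounted p*-expectation of its children.
At expiry t=2: V(2,0)=0.0000, V(2,1)=5.0000, V(2,2)=5.0000
(1,0): S=125.8000. Δ = (V_up−V_dn)/(S_up−S_dn) = (5.0000−0.0000)/(145.9280−93.0920) = 0.0946. V = [p*·5.0000 + (1−p*)·0.0000]/1.11 = 3.9683. B = V − Δ·S = -7.9365.
(1,1): S=197.2000. Δ = (V_up−V_dn)/(S_up−S_dn) = (5.0000−5.0000)/(228.7520−145.9280) = 0.0000. V = [p*·5.0000 + (1−p*)·5.0000]/1.11 = 4.5045. B = V − Δ·S = 4.5045.
(0,0): S=170.0000. Δ = (V_up−V_dn)/(S_up−S_dn) = (4.5045−3.9683)/(197.2000−125.8000) = 0.0075. V = [p*·4.5045 + (1−p*)·3.9683]/1.11 = 4.0006. B = V − Δ·S = 2.7238.
The time-0 hedge costs 4.0006, which is the no-arbitrage price.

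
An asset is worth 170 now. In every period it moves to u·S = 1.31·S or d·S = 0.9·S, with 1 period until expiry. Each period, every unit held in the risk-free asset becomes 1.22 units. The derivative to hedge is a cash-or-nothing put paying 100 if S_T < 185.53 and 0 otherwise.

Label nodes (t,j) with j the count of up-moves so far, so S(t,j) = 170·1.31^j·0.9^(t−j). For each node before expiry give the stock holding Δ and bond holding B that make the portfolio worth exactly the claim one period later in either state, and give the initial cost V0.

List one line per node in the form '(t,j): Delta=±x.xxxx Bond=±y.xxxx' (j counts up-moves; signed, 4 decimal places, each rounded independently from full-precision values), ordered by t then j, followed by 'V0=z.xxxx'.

Risk-neutral probability p* = (R−d)/(u−d) = (1.22−0.9)/(1.31−0.9) = 0.7805.
Terminal payoffs: V(1,0)=100.0000, V(1,1)=0.0000
Node (0,0) S=170.0000: V=(p*·0.0000+(1−p*)·100.0000)/1.22=17.9928; Δ=(0.0000−100.0000)/(222.7000−153.0000)=-1.4347; B=V−Δ·S=261.8952
Check: Δ(0,0)·S0 + B(0,0) = 17.9928 = V0.

(0,0): Delta=-1.4347 Bond=261.8952
V0=17.9928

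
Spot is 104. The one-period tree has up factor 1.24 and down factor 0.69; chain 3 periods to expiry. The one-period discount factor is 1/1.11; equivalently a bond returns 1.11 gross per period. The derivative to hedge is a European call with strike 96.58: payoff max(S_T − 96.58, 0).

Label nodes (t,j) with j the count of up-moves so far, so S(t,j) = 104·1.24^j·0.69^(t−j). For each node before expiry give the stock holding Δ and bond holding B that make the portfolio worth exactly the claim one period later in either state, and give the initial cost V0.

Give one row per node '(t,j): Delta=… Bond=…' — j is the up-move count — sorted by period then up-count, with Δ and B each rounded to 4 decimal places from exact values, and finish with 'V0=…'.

No-arbitrage ⇒ martingale measure with p* = (R−d)/(u−d) = 0.7636.
Payoff layer (t=3): V(3,0)=0.0000, V(3,1)=0.0000, V(3,2)=13.7582, V(3,3)=101.7089
Node (2,0) S=49.5144: V=(p*·0.0000+(1−p*)·0.0000)/1.11=0.0000; Δ=(0.0000−0.0000)/(61.3979−34.1649)=0.0000; B=V−Δ·S=0.0000
Node (2,1) S=88.9824: V=(p*·13.7582+(1−p*)·0.0000)/1.11=9.4651; Δ=(13.7582−0.0000)/(110.3382−61.3979)=0.2811; B=V−Δ·S=-15.5498
Node (2,2) S=159.9104: V=(p*·101.7089+(1−p*)·13.7582)/1.11=72.9014; Δ=(101.7089−13.7582)/(198.2889−110.3382)=1.0000; B=V−Δ·S=-87.0090
Node (1,0) S=71.7600: V=(p*·9.4651+(1−p*)·0.0000)/1.11=6.5116; Δ=(9.4651−0.0000)/(88.9824−49.5144)=0.2398; B=V−Δ·S=-10.6976
Node (1,1) S=128.9600: V=(p*·72.9014+(1−p*)·9.4651)/1.11=52.1688; Δ=(72.9014−9.4651)/(159.9104−88.9824)=0.8944; B=V−Δ·S=-63.1700
Node (0,0) S=104.0000: V=(p*·52.1688+(1−p*)·6.5116)/1.11=37.2767; Δ=(52.1688−6.5116)/(128.9600−71.7600)=0.7982; B=V−Δ·S=-45.7364
Each (Δ,B) replicates both successor values, so the strategy is self-financing and V0 is arbitrage-free.

(0,0): Delta=0.7982 Bond=-45.7364
(1,0): Delta=0.2398 Bond=-10.6976
(1,1): Delta=0.8944 Bond=-63.1700
(2,0): Delta=0.0000 Bond=0.0000
(2,1): Delta=0.2811 Bond=-15.5498
(2,2): Delta=1.0000 Bond=-87.0090
V0=37.2767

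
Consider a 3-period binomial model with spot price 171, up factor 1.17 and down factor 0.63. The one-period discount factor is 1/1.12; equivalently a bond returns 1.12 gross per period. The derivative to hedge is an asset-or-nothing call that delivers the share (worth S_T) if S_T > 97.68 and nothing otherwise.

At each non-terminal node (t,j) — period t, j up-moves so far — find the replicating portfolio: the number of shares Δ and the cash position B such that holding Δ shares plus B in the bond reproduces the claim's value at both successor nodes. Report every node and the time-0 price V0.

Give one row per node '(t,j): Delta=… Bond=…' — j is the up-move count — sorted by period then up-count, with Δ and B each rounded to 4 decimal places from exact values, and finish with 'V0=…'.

(0,0): Delta=1.1125 Bond=-20.5783
(1,0): Delta=2.0538 Bond=-124.4576
(1,1): Delta=1.0608 Bond=-12.6998
(2,0): Delta=0.0000 Bond=0.0000
(2,1): Delta=2.1667 Bond=-153.6162
(2,2): Delta=1.0000 Bond=0.0000
V0=169.6567

Risk-neutral probability p* = (R−d)/(u−d) = (1.12−0.63)/(1.17−0.63) = 0.9074.
Terminal payoffs: V(3,0)=0.0000, V(3,1)=0.0000, V(3,2)=147.4716, V(3,3)=273.8758
(2,0): S=67.8699. Δ = (V_up−V_dn)/(S_up−S_dn) = (0.0000−0.0000)/(79.4078−42.7580) = 0.0000. V = [p*·0.0000 + (1−p*)·0.0000]/1.12 = 0.0000. B = V − Δ·S = 0.0000.
(2,1): S=126.0441. Δ = (V_up−V_dn)/(S_up−S_dn) = (147.4716−0.0000)/(147.4716−79.4078) = 2.1667. V = [p*·147.4716 + (1−p*)·0.0000]/1.12 = 119.4793. B = V − Δ·S = -153.6162.
(2,2): S=234.0819. Δ = (V_up−V_dn)/(S_up−S_dn) = (273.8758−147.4716)/(273.8758−147.4716) = 1.0000. V = [p*·273.8758 + (1−p*)·147.4716]/1.12 = 234.0819. B = V − Δ·S = 0.0000.
(1,0): S=107.7300. Δ = (V_up−V_dn)/(S_up−S_dn) = (119.4793−0.0000)/(126.0441−67.8699) = 2.0538. V = [p*·119.4793 + (1−p*)·0.0000]/1.12 = 96.8004. B = V − Δ·S = -124.4576.
(1,1): S=200.0700. Δ = (V_up−V_dn)/(S_up−S_dn) = (234.0819−119.4793)/(234.0819−126.0441) = 1.0608. V = [p*·234.0819 + (1−p*)·119.4793]/1.12 = 199.5273. B = V − Δ·S = -12.6998.
(0,0): S=171.0000. Δ = (V_up−V_dn)/(S_up−S_dn) = (199.5273−96.8004)/(200.0700−107.7300) = 1.1125. V = [p*·199.5273 + (1−p*)·96.8004]/1.12 = 169.6567. B = V − Δ·S = -20.5783.
The time-0 hedge costs 169.6567, which is the no-arbitrage price.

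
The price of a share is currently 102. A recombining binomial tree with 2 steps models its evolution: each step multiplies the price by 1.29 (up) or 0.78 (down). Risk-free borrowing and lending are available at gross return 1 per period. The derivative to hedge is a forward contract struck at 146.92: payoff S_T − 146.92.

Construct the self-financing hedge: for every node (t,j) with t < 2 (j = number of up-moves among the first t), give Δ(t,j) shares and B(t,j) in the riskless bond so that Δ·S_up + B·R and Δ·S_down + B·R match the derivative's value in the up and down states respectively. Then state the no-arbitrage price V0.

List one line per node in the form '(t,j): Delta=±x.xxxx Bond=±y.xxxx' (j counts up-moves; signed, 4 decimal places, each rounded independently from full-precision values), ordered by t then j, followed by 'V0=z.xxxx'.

(0,0): Delta=1.0000 Bond=-146.9200
(1,0): Delta=1.0000 Bond=-146.9200
(1,1): Delta=1.0000 Bond=-146.9200
V0=-44.9200

Under the risk-neutral measure, an up-move has probability p* = (R−d)/(u−d) = 0.4314 and values discount at R = 1.
Terminal values V(2,·): V(2,0)=-84.8632, V(2,1)=-44.2876, V(2,2)=22.8182
  t=1,j=0: stock 79.5600 → up 102.6324 (V=-44.2876), down 62.0568 (V=-84.8632). Price -67.3600; hedge Δ=1.0000, bond B=-146.9200.
  t=1,j=1: stock 131.5800 → up 169.7382 (V=22.8182), down 102.6324 (V=-44.2876). Price -15.3400; hedge Δ=1.0000, bond B=-146.9200.
  t=0,j=0: stock 102.0000 → up 131.5800 (V=-15.3400), down 79.5600 (V=-67.3600). Price -44.9200; hedge Δ=1.0000, bond B=-146.9200.
The time-0 hedge costs -44.9200, which is the no-arbitrage price.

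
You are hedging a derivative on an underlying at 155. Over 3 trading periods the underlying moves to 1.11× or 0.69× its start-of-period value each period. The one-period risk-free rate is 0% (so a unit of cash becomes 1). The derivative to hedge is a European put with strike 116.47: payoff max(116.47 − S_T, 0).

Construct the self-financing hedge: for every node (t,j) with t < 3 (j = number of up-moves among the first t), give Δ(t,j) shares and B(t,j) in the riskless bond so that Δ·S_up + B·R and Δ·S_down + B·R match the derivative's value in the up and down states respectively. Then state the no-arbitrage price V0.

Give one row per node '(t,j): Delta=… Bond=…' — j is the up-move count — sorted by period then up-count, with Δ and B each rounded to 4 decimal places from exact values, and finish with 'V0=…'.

(0,0): Delta=-0.2379 Bond=43.2990
(1,0): Delta=-0.7485 Bond=97.9137
(1,1): Delta=-0.1252 Bond=23.9196
(2,0): Delta=-1.0000 Bond=116.4700
(2,1): Delta=-0.6931 Bond=91.3292
(2,2): Delta=0.0000 Bond=0.0000
V0=6.4264

No-arbitrage ⇒ martingale measure with p* = (R−d)/(u−d) = 0.7381.
Terminal values V(3,·): V(3,0)=65.5511, V(3,1)=34.5570, V(3,2)=0.0000, V(3,3)=0.0000
  t=2,j=0: stock 73.7955 → up 81.9130 (V=34.5570), down 50.9189 (V=65.5511). Price 42.6745; hedge Δ=-1.0000, bond B=116.4700.
  t=2,j=1: stock 118.7145 → up 131.7731 (V=0.0000), down 81.9130 (V=34.5570). Price 9.0506; hedge Δ=-0.6931, bond B=91.3292.
  t=2,j=2: stock 190.9755 → up 211.9828 (V=0.0000), down 131.7731 (V=0.0000). Price 0.0000; hedge Δ=0.0000, bond B=0.0000.
  t=1,j=0: stock 106.9500 → up 118.7145 (V=9.0506), down 73.7955 (V=42.6745). Price 17.8569; hedge Δ=-0.7485, bond B=97.9137.
  t=1,j=1: stock 172.0500 → up 190.9755 (V=0.0000), down 118.7145 (V=9.0506). Price 2.3704; hedge Δ=-0.1252, bond B=23.9196.
  t=0,j=0: stock 155.0000 → up 172.0500 (V=2.3704), down 106.9500 (V=17.8569). Price 6.4264; hedge Δ=-0.2379, bond B=43.2990.
Root portfolio cost Δ·155+B reproduces V0=6.4264.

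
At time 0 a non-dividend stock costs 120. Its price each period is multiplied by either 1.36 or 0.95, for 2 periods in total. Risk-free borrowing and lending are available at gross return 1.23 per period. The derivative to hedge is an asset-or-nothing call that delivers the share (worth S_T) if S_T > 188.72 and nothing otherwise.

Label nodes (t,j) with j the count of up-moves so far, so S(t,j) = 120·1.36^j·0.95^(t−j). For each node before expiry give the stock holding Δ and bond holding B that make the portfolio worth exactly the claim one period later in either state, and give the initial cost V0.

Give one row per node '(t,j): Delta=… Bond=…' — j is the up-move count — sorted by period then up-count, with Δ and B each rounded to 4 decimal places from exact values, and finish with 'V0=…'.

(0,0): Delta=2.5047 Bond=-232.1468
(1,0): Delta=0.0000 Bond=0.0000
(1,1): Delta=3.3171 Bond=-418.1130
V0=68.4222

Since d<R<u, set p* = (R−d)/(u−d) = 0.6829; price each node as the discounted p*-expectation of its children.
Terminal values V(2,·): V(2,0)=0.0000, V(2,1)=0.0000, V(2,2)=221.9520
  t=1,j=0: stock 114.0000 → up 155.0400 (V=0.0000), down 108.3000 (V=0.0000). Price 0.0000; hedge Δ=0.0000, bond B=0.0000.
  t=1,j=1: stock 163.2000 → up 221.9520 (V=221.9520), down 155.0400 (V=0.0000). Price 123.2333; hedge Δ=3.3171, bond B=-418.1130.
  t=0,j=0: stock 120.0000 → up 163.2000 (V=123.2333), down 114.0000 (V=0.0000). Price 68.4222; hedge Δ=2.5047, bond B=-232.1468.
Each (Δ,B) replicates both successor values, so the strategy is self-financing and V0 is arbitrage-free.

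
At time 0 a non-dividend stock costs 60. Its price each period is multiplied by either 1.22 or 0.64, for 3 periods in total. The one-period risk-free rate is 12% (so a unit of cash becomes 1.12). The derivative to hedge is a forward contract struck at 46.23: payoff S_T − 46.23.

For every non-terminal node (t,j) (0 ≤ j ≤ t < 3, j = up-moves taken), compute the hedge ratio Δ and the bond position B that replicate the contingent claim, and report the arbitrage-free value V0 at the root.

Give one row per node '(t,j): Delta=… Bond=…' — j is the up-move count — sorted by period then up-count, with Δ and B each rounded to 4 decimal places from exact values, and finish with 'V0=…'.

(0,0): Delta=1.0000 Bond=-32.9056
(1,0): Delta=1.0000 Bond=-36.8543
(1,1): Delta=1.0000 Bond=-36.8543
(2,0): Delta=1.0000 Bond=-41.2768
(2,1): Delta=1.0000 Bond=-41.2768
(2,2): Delta=1.0000 Bond=-41.2768
V0=27.0944

Since d<R<u, set p* = (R−d)/(u−d) = 0.8276; price each node as the discounted p*-expectation of its children.
At expiry t=3: V(3,0)=-30.5014, V(3,1)=-16.2473, V(3,2)=10.9246, V(3,3)=62.7209
(2,0): S=24.5760. Δ = (V_up−V_dn)/(S_up−S_dn) = (-16.2473−-30.5014)/(29.9827−15.7286) = 1.0000. V = [p*·-16.2473 + (1−p*)·-30.5014]/1.12 = -16.7008. B = V − Δ·S = -41.2768.
(2,1): S=46.8480. Δ = (V_up−V_dn)/(S_up−S_dn) = (10.9246−-16.2473)/(57.1546−29.9827) = 1.0000. V = [p*·10.9246 + (1−p*)·-16.2473]/1.12 = 5.5712. B = V − Δ·S = -41.2768.
(2,2): S=89.3040. Δ = (V_up−V_dn)/(S_up−S_dn) = (62.7209−10.9246)/(108.9509−57.1546) = 1.0000. V = [p*·62.7209 + (1−p*)·10.9246]/1.12 = 48.0272. B = V − Δ·S = -41.2768.
(1,0): S=38.4000. Δ = (V_up−V_dn)/(S_up−S_dn) = (5.5712−-16.7008)/(46.8480−24.5760) = 1.0000. V = [p*·5.5712 + (1−p*)·-16.7008]/1.12 = 1.5457. B = V − Δ·S = -36.8543.
(1,1): S=73.2000. Δ = (V_up−V_dn)/(S_up−S_dn) = (48.0272−5.5712)/(89.3040−46.8480) = 1.0000. V = [p*·48.0272 + (1−p*)·5.5712]/1.12 = 36.3457. B = V − Δ·S = -36.8543.
(0,0): S=60.0000. Δ = (V_up−V_dn)/(S_up−S_dn) = (36.3457−1.5457)/(73.2000−38.4000) = 1.0000. V = [p*·36.3457 + (1−p*)·1.5457]/1.12 = 27.0944. B = V − Δ·S = -32.9056.
The time-0 hedge costs 27.0944, which is the no-arbitrage price.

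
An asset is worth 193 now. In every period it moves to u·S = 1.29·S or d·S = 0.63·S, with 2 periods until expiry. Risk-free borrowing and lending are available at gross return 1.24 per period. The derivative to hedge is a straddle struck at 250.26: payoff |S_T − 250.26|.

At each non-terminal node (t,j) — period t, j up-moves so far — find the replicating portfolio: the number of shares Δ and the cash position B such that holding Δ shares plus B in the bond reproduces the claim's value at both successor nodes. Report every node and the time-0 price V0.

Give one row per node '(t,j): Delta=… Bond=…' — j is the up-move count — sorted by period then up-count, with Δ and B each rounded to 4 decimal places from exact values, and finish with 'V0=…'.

No-arbitrage ⇒ martingale measure with p* = (R−d)/(u−d) = 0.9242.
Terminal payoffs: V(2,0)=173.6583, V(2,1)=93.4089, V(2,2)=70.9113
(1,0): S=121.5900. Δ = (V_up−V_dn)/(S_up−S_dn) = (93.4089−173.6583)/(156.8511−76.6017) = -1.0000. V = [p*·93.4089 + (1−p*)·173.6583]/1.24 = 80.2326. B = V − Δ·S = 201.8226.
(1,1): S=248.9700. Δ = (V_up−V_dn)/(S_up−S_dn) = (70.9113−93.4089)/(321.1713−156.8511) = -0.1369. V = [p*·70.9113 + (1−p*)·93.4089]/1.24 = 58.5610. B = V − Δ·S = 92.6483.
(0,0): S=193.0000. Δ = (V_up−V_dn)/(S_up−S_dn) = (58.5610−80.2326)/(248.9700−121.5900) = -0.1701. V = [p*·58.5610 + (1−p*)·80.2326]/1.24 = 48.5506. B = V − Δ·S = 81.3863.
The time-0 hedge costs 48.5506, which is the no-arbitrage price.

(0,0): Delta=-0.1701 Bond=81.3863
(1,0): Delta=-1.0000 Bond=201.8226
(1,1): Delta=-0.1369 Bond=92.6483
V0=48.5506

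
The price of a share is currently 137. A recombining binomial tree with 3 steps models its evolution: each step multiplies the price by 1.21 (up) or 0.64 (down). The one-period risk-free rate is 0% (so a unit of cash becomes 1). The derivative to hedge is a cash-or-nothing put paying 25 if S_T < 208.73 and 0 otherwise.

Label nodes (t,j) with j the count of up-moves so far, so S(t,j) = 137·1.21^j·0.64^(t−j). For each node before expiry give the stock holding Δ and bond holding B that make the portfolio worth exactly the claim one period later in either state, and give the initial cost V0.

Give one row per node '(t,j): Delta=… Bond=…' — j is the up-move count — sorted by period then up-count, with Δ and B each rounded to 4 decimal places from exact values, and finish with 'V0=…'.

(0,0): Delta=-0.1277 Bond=36.1970
(1,0): Delta=0.0000 Bond=25.0000
(1,1): Delta=-0.1671 Bond=42.7285
(2,0): Delta=0.0000 Bond=25.0000
(2,1): Delta=0.0000 Bond=25.0000
(2,2): Delta=-0.2187 Bond=53.0702
V0=18.7017

The replicating-portfolio and risk-neutral prices coincide; use p* = (1−0.64)/(1.21−0.64) = 0.6316 for the latter.
Terminal payoffs: V(3,0)=25.0000, V(3,1)=25.0000, V(3,2)=25.0000, V(3,3)=0.0000
Node (2,0) S=56.1152: V=(p*·25.0000+(1−p*)·25.0000)/1=25.0000; Δ=(25.0000−25.0000)/(67.8994−35.9137)=0.0000; B=V−Δ·S=25.0000
Node (2,1) S=106.0928: V=(p*·25.0000+(1−p*)·25.0000)/1=25.0000; Δ=(25.0000−25.0000)/(128.3723−67.8994)=0.0000; B=V−Δ·S=25.0000
Node (2,2) S=200.5817: V=(p*·0.0000+(1−p*)·25.0000)/1=9.2105; Δ=(0.0000−25.0000)/(242.7039−128.3723)=-0.2187; B=V−Δ·S=53.0702
Node (1,0) S=87.6800: V=(p*·25.0000+(1−p*)·25.0000)/1=25.0000; Δ=(25.0000−25.0000)/(106.0928−56.1152)=0.0000; B=V−Δ·S=25.0000
Node (1,1) S=165.7700: V=(p*·9.2105+(1−p*)·25.0000)/1=15.0277; Δ=(9.2105−25.0000)/(200.5817−106.0928)=-0.1671; B=V−Δ·S=42.7285
Node (0,0) S=137.0000: V=(p*·15.0277+(1−p*)·25.0000)/1=18.7017; Δ=(15.0277−25.0000)/(165.7700−87.6800)=-0.1277; B=V−Δ·S=36.1970
Self-financing check: at every node Δ·S+B equals the discounted successor values.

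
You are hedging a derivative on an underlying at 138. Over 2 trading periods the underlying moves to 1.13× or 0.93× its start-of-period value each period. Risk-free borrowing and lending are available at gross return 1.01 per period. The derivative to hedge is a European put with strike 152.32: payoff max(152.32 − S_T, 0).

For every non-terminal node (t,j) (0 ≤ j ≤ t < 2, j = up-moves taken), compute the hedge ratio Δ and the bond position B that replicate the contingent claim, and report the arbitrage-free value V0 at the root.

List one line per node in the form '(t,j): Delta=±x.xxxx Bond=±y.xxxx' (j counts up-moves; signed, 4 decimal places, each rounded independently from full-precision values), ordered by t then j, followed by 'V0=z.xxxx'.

Under the risk-neutral measure, an up-move has probability p* = (R−d)/(u−d) = 0.4000 and values discount at R = 1.01.
Terminal values V(2,·): V(2,0)=32.9638, V(2,1)=7.2958, V(2,2)=0.0000
(1,0): S=128.3400. Δ = (V_up−V_dn)/(S_up−S_dn) = (7.2958−32.9638)/(145.0242−119.3562) = -1.0000. V = [p*·7.2958 + (1−p*)·32.9638]/1.01 = 22.4719. B = V − Δ·S = 150.8119.
(1,1): S=155.9400. Δ = (V_up−V_dn)/(S_up−S_dn) = (0.0000−7.2958)/(176.2122−145.0242) = -0.2339. V = [p*·0.0000 + (1−p*)·7.2958]/1.01 = 4.3341. B = V − Δ·S = 40.8131.
(0,0): S=138.0000. Δ = (V_up−V_dn)/(S_up−S_dn) = (4.3341−22.4719)/(155.9400−128.3400) = -0.6572. V = [p*·4.3341 + (1−p*)·22.4719]/1.01 = 15.0661. B = V − Δ·S = 105.7548.
Self-financing check: at every node Δ·S+B equals the discounted successor values.

(0,0): Delta=-0.6572 Bond=105.7548
(1,0): Delta=-1.0000 Bond=150.8119
(1,1): Delta=-0.2339 Bond=40.8131
V0=15.0661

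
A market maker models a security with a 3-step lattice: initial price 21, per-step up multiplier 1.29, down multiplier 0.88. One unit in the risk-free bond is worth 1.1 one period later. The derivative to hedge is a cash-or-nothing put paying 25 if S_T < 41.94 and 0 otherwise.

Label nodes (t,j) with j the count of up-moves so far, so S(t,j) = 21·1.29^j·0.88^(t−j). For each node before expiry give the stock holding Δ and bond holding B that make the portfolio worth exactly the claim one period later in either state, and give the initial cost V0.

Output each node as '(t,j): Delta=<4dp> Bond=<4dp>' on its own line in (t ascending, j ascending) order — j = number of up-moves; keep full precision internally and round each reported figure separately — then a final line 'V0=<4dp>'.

(0,0): Delta=-0.6909 Bond=30.3904
(1,0): Delta=0.0000 Bond=20.6612
(1,1): Delta=-1.0980 Bond=44.4565
(2,0): Delta=0.0000 Bond=22.7273
(2,1): Delta=0.0000 Bond=22.7273
(2,2): Delta=-1.7448 Bond=71.5078
V0=15.8810

Under the risk-neutral measure, an up-move has probability p* = (R−d)/(u−d) = 0.5366 and values discount at R = 1.1.
Payoff layer (t=3): V(3,0)=25.0000, V(3,1)=25.0000, V(3,2)=25.0000, V(3,3)=0.0000
Node (2,0) S=16.2624: V=(p*·25.0000+(1−p*)·25.0000)/1.1=22.7273; Δ=(25.0000−25.0000)/(20.9785−14.3109)=0.0000; B=V−Δ·S=22.7273
Node (2,1) S=23.8392: V=(p*·25.0000+(1−p*)·25.0000)/1.1=22.7273; Δ=(25.0000−25.0000)/(30.7526−20.9785)=0.0000; B=V−Δ·S=22.7273
Node (2,2) S=34.9461: V=(p*·0.0000+(1−p*)·25.0000)/1.1=10.5322; Δ=(0.0000−25.0000)/(45.0805−30.7526)=-1.7448; B=V−Δ·S=71.5078
Node (1,0) S=18.4800: V=(p*·22.7273+(1−p*)·22.7273)/1.1=20.6612; Δ=(22.7273−22.7273)/(23.8392−16.2624)=0.0000; B=V−Δ·S=20.6612
Node (1,1) S=27.0900: V=(p*·10.5322+(1−p*)·22.7273)/1.1=14.7123; Δ=(10.5322−22.7273)/(34.9461−23.8392)=-1.0980; B=V−Δ·S=44.4565
Node (0,0) S=21.0000: V=(p*·14.7123+(1−p*)·20.6612)/1.1=15.8810; Δ=(14.7123−20.6612)/(27.0900−18.4800)=-0.6909; B=V−Δ·S=30.3904
Root portfolio cost Δ·21+B reproduces V0=15.8810.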